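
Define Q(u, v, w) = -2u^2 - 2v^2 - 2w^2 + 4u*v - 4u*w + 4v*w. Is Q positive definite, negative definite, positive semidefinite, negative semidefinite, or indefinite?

The associated matrix is A = [[-2, 2, -2], [2, -2, 2], [-2, 2, -2]].
Symmetric row and column elimination reduces A to a congruent diagonal form with pivots -2, 0, 0.
That gives 1 negative, 2 zero pivots.
Hence Q is negative semidefinite.

negative semidefinite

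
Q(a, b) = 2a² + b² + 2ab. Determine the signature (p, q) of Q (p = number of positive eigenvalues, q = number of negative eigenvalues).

(2, 0)

The associated matrix is A = [[2, 1], [1, 1]].
Symmetric row and column elimination reduces A to a congruent diagonal form with pivots 2, 1/2.
So there are 2 positive pivots.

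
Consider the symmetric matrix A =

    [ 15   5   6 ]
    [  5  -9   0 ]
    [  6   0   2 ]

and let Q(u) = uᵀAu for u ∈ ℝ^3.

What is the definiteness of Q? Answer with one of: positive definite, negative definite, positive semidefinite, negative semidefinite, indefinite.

indefinite

Symmetric row and column elimination reduces A to a congruent diagonal form with pivots 15, -32/3, -1/40.
Counting signs: 1 positive, 2 negative.
Hence Q is indefinite.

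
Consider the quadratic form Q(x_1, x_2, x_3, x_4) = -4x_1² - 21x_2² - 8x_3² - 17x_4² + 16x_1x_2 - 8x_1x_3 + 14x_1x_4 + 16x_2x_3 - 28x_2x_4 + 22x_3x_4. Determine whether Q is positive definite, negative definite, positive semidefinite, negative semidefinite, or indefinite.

The symmetric matrix is A = [[-4, 8, -4, 7], [8, -21, 8, -14], [-4, 8, -8, 11], [7, -14, 11, -17]].
Congruent diagonalization of A (simultaneous row and column reduction) yields pivots -4, -5, -4, -3/4.
That gives 4 negative pivots.
Hence Q is negative definite.

negative definite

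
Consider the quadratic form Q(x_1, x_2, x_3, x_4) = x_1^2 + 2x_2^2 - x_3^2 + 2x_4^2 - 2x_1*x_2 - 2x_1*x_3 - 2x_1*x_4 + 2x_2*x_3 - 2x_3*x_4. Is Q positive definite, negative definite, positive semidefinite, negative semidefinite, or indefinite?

The symmetric matrix is A = [[1, -1, -1, -1], [-1, 2, 1, 0], [-1, 1, -1, -1], [-1, 0, -1, 2]].
An LDLᵀ factorisation of A has diagonal entries 1, 1, -2, 2.
So there are 3 positive, 1 negative pivots.
Hence Q is indefinite.

indefinite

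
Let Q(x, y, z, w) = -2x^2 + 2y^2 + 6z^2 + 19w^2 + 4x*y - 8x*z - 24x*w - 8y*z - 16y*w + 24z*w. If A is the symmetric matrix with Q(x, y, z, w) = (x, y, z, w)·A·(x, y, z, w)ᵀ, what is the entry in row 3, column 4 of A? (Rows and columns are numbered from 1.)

12

The coefficient of z·w in Q is 24. For a symmetric A this equals A[3,4] + A[4,3] = 2·A[3,4].
So A[3,4] = 24/2 = 12.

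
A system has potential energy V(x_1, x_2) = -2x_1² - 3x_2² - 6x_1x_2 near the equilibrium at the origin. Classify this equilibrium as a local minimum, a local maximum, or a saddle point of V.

saddle point

The Hessian at the origin is H = [[-4, -6], [-6, -6]].
det H = -4·-6 − (-6)² = -12 < 0, so H is indefinite.
Therefore the origin is a saddle point.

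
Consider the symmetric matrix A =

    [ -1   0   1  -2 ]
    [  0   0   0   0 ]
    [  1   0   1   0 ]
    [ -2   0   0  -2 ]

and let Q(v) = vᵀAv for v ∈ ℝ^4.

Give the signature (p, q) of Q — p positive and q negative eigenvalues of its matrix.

Row-reducing A symmetrically gives the diagonal entries -1, 0, 2, 0.
Counting signs: 1 positive, 1 negative, 2 zero.

(1, 1)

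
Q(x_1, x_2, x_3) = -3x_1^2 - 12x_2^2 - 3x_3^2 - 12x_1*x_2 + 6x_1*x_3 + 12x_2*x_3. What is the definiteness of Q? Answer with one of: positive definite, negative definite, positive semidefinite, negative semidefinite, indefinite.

The associated matrix is A = [[-3, -6, 3], [-6, -12, 6], [3, 6, -3]].
Applying the same elementary operations to the rows and columns of A produces a congruent diagonal matrix with entries -3, 0, 0.
Counting signs: 1 negative, 2 zero.
Hence Q is negative semidefinite.

negative semidefinite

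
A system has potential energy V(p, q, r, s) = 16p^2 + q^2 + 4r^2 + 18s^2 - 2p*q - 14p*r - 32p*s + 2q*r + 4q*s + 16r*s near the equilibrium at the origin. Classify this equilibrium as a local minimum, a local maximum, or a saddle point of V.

The Hessian at the origin is H = [[32, -2, -14, -32], [-2, 2, 2, 4], [-14, 2, 8, 16], [-32, 4, 16, 36]].
An LDLᵀ factorisation of H has diagonal entries 32, 15/8, 6/5, 4/3.
That gives 4 positive pivots.
H is positive definite, so the origin is a strict local minimum.

local minimum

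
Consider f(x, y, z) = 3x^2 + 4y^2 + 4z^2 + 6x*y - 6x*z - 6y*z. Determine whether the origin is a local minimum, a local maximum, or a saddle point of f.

The Hessian at the origin is H = [[6, 6, -6], [6, 8, -6], [-6, -6, 8]].
Applying the same elementary operations to the rows and columns of H produces a congruent diagonal matrix with entries 6, 2, 2.
That gives 3 positive pivots.
H is positive definite, so the origin is a strict local minimum.

local minimum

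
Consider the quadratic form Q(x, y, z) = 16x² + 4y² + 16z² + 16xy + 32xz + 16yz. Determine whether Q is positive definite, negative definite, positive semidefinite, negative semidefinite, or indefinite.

The symmetric matrix is A = [[16, 8, 16], [8, 4, 8], [16, 8, 16]].
Symmetric row and column elimination reduces A to a congruent diagonal form with pivots 16, 0, 0.
That gives 1 positive, 2 zero pivots.
Hence Q is positive semidefinite.

positive semidefinite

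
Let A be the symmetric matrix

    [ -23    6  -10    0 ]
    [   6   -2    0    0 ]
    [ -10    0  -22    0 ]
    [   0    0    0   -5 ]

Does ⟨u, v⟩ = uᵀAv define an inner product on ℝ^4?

Leading principal minors: Δ_1 = -23, Δ_2 = 10, Δ_3 = -20, Δ_4 = 100.
The signs alternate starting with Δ_1 < 0, so by Sylvester's criterion Q is negative definite.
⟨·,·⟩ is an inner product exactly when A is positive definite.

no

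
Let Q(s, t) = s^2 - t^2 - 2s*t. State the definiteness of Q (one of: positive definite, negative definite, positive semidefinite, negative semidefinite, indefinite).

indefinite

The symmetric matrix of Q is [[1, -1], [-1, -1]].
For the 2×2 matrix [[1, -1], [-1, -1]]: det = 1·-1 − (-1)² = -2, trace = 0.
det < 0 so the eigenvalues have opposite signs; the form is indefinite.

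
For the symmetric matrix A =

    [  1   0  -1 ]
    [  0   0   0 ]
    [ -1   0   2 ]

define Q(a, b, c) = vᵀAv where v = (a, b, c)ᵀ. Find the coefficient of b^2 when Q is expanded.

The coefficient of b^2 is the diagonal entry A[2,2] = 0.

0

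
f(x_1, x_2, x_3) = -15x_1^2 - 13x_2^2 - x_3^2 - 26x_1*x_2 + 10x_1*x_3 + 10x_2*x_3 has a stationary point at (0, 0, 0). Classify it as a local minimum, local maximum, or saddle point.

saddle point

The Hessian at the origin is H = [[-30, -26, 10], [-26, -26, 10], [10, 10, -2]].
An LDLᵀ factorisation of H has diagonal entries -30, -52/15, 24/13.
Counting signs: 1 positive, 2 negative.
H is indefinite, so the origin is a saddle point.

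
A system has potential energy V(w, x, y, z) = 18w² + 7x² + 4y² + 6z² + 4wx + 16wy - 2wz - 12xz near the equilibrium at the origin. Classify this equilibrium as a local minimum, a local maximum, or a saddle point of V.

The Hessian at the origin is H = [[36, 4, 16, -2], [4, 14, 0, -12], [16, 0, 8, 0], [-2, -12, 0, 12]].
Congruent diagonalization of H (simultaneous row and column reduction) yields pivots 36, 122/9, 40/61, 1.
Counting signs: 4 positive.
H is positive definite, so the origin is a strict local minimum.

local minimum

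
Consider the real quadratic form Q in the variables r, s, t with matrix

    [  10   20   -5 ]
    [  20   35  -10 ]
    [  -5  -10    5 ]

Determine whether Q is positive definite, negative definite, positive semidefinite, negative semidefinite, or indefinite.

indefinite

An LDLᵀ factorisation of A has diagonal entries 10, -5, 5/2.
That gives 2 positive, 1 negative pivots.
Hence Q is indefinite.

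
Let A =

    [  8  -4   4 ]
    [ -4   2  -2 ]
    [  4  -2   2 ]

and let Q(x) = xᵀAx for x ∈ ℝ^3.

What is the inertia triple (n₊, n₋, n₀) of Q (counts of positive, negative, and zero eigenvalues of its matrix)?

Congruent diagonalization of A (simultaneous row and column reduction) yields pivots 8, 0, 0.
Counting signs: 1 positive, 2 zero.

(1, 0, 2)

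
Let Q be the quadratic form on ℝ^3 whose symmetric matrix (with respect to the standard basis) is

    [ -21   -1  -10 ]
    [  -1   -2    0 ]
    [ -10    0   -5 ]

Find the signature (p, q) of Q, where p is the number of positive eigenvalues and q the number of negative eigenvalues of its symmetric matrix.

(0, 3)

Congruent diagonalization of A (simultaneous row and column reduction) yields pivots -21, -41/21, -5/41.
So there are 3 negative pivots.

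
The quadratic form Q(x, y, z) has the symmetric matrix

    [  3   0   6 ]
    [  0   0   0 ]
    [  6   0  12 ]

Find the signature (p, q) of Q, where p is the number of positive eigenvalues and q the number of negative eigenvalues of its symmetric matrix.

Symmetric row and column elimination reduces A to a congruent diagonal form with pivots 3, 0, 0.
So there are 1 positive, 2 zero pivots.

(1, 0)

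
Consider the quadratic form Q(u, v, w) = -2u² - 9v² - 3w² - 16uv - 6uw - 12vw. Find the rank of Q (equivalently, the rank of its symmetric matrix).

The associated matrix is A = [[-2, -8, -3], [-8, -9, -6], [-3, -6, -3]].
Applying the same elementary operations to the rows and columns of A produces a congruent diagonal matrix with entries -2, 23, -3/46.
That gives 1 positive, 2 negative pivots.
The rank is the number of nonzero pivots: 3.

3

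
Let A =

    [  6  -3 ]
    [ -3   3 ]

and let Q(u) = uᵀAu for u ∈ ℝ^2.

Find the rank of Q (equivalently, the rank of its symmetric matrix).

2

An LDLᵀ factorisation of A has diagonal entries 6, 3/2.
So there are 2 positive pivots.
The rank is the number of nonzero pivots: 2.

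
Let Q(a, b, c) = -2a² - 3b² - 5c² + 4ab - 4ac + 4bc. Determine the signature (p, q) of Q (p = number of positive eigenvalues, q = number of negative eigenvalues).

The associated matrix is A = [[-2, 2, -2], [2, -3, 2], [-2, 2, -5]].
Symmetric row and column elimination reduces A to a congruent diagonal form with pivots -2, -1, -3.
So there are 3 negative pivots.

(0, 3)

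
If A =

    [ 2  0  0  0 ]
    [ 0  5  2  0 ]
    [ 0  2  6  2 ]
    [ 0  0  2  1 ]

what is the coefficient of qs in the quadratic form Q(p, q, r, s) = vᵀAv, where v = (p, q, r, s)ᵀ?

The coefficient of qs is A[2,4] + A[4,2] = 2·0 = 0.

0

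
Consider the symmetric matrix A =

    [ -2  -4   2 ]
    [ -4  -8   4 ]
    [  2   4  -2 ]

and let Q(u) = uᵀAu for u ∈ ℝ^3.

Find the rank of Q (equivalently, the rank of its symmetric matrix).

Applying the same elementary operations to the rows and columns of A produces a congruent diagonal matrix with entries -2, 0, 0.
That gives 1 negative, 2 zero pivots.
The rank is the number of nonzero pivots: 1.

1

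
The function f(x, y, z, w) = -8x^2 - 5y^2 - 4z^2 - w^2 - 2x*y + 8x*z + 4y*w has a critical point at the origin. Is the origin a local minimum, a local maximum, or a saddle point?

local maximum

The Hessian at the origin is H = [[-16, -2, 8, 0], [-2, -10, 0, 4], [8, 0, -8, 0], [0, 4, 0, -2]].
Row-reducing H symmetrically gives the diagonal entries -16, -39/4, -152/39, -6/19.
So there are 4 negative pivots.
H is negative definite, so the origin is a strict local maximum.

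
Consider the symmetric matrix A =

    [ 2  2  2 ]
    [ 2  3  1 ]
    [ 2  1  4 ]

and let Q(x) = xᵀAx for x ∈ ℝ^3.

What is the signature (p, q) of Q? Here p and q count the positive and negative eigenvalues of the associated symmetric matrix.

Row-reducing A symmetrically gives the diagonal entries 2, 1, 1.
So there are 3 positive pivots.

(3, 0)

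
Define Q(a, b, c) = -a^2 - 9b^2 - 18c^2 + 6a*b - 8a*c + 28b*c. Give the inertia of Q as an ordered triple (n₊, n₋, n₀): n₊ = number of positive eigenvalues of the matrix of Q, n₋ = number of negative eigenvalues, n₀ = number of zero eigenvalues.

The symmetric matrix is A = [[-1, 3, -4], [3, -9, 14], [-4, 14, -18]].
By Sylvester's law of inertia any congruent diagonalization of A has 1 positive, 2 negative and 0 zero entries.

(1, 2, 0)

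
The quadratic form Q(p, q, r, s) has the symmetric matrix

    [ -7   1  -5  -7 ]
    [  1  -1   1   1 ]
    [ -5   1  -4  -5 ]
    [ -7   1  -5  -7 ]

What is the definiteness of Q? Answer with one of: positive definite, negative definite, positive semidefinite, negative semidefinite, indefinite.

negative semidefinite

Row-reducing A symmetrically gives the diagonal entries -7, -6/7, -1/3, 0.
Counting signs: 3 negative, 1 zero.
Hence Q is negative semidefinite.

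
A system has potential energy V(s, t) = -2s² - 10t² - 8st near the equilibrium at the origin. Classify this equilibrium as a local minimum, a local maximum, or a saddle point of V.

The Hessian at the origin is H = [[-4, -8], [-8, -20]].
det H = -4·-20 − (-8)² = 16 > 0 and H[1,1] = -4 < 0, so H is negative definite.
Therefore the origin is a local maximum.

local maximum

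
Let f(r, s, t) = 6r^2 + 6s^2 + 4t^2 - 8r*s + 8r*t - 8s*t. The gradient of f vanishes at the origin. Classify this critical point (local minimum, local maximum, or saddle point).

local minimum

The Hessian at the origin is H = [[12, -8, 8], [-8, 12, -8], [8, -8, 8]].
Row-reducing H symmetrically gives the diagonal entries 12, 20/3, 8/5.
Counting signs: 3 positive.
H is positive definite, so the origin is a strict local minimum.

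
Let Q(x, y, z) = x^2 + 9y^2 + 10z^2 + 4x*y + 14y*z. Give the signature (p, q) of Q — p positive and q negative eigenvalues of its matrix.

The symmetric matrix is A = [[1, 2, 0], [2, 9, 7], [0, 7, 10]].
Congruent diagonalization of A (simultaneous row and column reduction) yields pivots 1, 5, 1/5.
Counting signs: 3 positive.

(3, 0)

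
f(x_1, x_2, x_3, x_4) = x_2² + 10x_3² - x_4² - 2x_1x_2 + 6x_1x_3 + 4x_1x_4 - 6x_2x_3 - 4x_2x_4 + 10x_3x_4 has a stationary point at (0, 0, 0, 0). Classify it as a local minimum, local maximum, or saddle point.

saddle point

The Hessian at the origin is H = [[0, -2, 6, 4], [-2, 2, -6, -4], [6, -6, 20, 10], [4, -4, 10, -2]].
H is indefinite, so the origin is a saddle point.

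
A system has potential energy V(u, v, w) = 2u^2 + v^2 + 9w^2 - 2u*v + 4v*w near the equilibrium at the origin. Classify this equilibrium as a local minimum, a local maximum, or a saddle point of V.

local minimum

The Hessian at the origin is H = [[4, -2, 0], [-2, 2, 4], [0, 4, 18]].
Row-reducing H symmetrically gives the diagonal entries 4, 1, 2.
Counting signs: 3 positive.
H is positive definite, so the origin is a strict local minimum.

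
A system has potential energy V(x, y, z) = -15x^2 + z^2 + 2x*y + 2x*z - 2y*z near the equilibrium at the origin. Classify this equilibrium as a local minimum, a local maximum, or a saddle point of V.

The Hessian at the origin is H = [[-30, 2, 2], [2, 0, -2], [2, -2, 2]].
Symmetric row and column elimination reduces H to a congruent diagonal form with pivots -30, 2/15, -24.
That gives 1 positive, 2 negative pivots.
H is indefinite, so the origin is a saddle point.

saddle point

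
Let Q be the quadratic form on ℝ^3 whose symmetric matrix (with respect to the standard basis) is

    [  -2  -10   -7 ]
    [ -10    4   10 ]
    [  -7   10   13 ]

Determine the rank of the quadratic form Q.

Applying the same elementary operations to the rows and columns of A produces a congruent diagonal matrix with entries -2, 54, 0.
Counting signs: 1 positive, 1 negative, 1 zero.
The rank is the number of nonzero pivots: 2.

2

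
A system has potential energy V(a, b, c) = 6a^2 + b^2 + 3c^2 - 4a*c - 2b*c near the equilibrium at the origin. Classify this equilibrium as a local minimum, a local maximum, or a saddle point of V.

local minimum

The Hessian at the origin is H = [[12, 0, -4], [0, 2, -2], [-4, -2, 6]].
An LDLᵀ factorisation of H has diagonal entries 12, 2, 8/3.
So there are 3 positive pivots.
H is positive definite, so the origin is a strict local minimum.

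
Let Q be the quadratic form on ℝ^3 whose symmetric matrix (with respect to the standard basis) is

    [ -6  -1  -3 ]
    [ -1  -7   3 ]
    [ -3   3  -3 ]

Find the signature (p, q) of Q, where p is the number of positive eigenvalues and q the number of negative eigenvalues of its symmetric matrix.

(1, 2)

Symmetric row and column elimination reduces A to a congruent diagonal form with pivots -6, -41/6, 12/41.
So there are 1 positive, 2 negative pivots.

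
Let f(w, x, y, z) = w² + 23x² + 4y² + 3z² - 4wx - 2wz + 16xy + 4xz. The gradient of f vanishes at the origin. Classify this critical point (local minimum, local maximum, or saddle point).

The Hessian at the origin is H = [[2, -4, 0, -2], [-4, 46, 16, 4], [0, 16, 8, 0], [-2, 4, 0, 6]].
An LDLᵀ factorisation of H has diagonal entries 2, 38, 24/19, 4.
Counting signs: 4 positive.
H is positive definite, so the origin is a strict local minimum.

local minimum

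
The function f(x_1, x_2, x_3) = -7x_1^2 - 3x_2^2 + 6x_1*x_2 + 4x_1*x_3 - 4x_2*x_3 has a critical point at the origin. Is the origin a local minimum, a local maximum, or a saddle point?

The Hessian at the origin is H = [[-14, 6, 4], [6, -6, -4], [4, -4, 0]].
Applying the same elementary operations to the rows and columns of H produces a congruent diagonal matrix with entries -14, -24/7, 8/3.
That gives 1 positive, 2 negative pivots.
H is indefinite, so the origin is a saddle point.

saddle point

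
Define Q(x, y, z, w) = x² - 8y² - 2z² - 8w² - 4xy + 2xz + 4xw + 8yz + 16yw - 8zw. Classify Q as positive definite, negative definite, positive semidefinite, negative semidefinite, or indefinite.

indefinite

The symmetric matrix is A = [[1, -2, 1, 2], [-2, -8, 4, 8], [1, 4, -2, -4], [2, 8, -4, -8]].
Applying the same elementary operations to the rows and columns of A produces a congruent diagonal matrix with entries 1, -12, 0, 0.
So there are 1 positive, 1 negative, 2 zero pivots.
Hence Q is indefinite.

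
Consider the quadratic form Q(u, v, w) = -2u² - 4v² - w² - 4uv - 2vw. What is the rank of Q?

3

The associated matrix is A = [[-2, -2, 0], [-2, -4, -1], [0, -1, -1]].
An LDLᵀ factorisation of A has diagonal entries -2, -2, -1/2.
Counting signs: 3 negative.
The rank is the number of nonzero pivots: 3.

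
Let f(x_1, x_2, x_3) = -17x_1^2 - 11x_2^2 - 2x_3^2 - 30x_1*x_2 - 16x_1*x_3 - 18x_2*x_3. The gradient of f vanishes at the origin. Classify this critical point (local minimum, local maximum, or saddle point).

saddle point

The Hessian at the origin is H = [[-34, -30, -16], [-30, -22, -18], [-16, -18, -4]].
Row-reducing H symmetrically gives the diagonal entries -34, 76/17, 3/19.
That gives 2 positive, 1 negative pivots.
H is indefinite, so the origin is a saddle point.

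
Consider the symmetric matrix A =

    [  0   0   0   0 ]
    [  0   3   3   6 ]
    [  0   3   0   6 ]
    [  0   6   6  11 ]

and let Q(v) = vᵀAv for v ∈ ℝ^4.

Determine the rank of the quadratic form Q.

Applying the same elementary operations to the rows and columns of A produces a congruent diagonal matrix with entries 0, 3, -3, -1.
Counting signs: 1 positive, 2 negative, 1 zero.
The rank is the number of nonzero pivots: 3.

3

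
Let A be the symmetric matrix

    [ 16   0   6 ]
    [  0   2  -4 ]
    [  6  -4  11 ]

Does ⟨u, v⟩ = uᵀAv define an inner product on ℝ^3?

An LDLᵀ factorisation of A has diagonal entries 16, 2, 3/4.
So there are 3 positive pivots.
Hence Q is positive definite.
⟨·,·⟩ is an inner product exactly when A is positive definite.

yes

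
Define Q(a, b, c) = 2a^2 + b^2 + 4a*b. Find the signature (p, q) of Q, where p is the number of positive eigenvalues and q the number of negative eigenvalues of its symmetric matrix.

(1, 1)

The associated matrix is A = [[2, 2, 0], [2, 1, 0], [0, 0, 0]].
Applying the same elementary operations to the rows and columns of A produces a congruent diagonal matrix with entries 2, -1, 0.
Counting signs: 1 positive, 1 negative, 1 zero.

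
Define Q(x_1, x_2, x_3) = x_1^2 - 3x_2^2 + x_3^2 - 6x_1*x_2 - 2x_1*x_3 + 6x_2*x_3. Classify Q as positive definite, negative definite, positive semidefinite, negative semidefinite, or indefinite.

indefinite

The symmetric matrix is A = [[1, -3, -1], [-3, -3, 3], [-1, 3, 1]].
Applying the same elementary operations to the rows and columns of A produces a congruent diagonal matrix with entries 1, -12, 0.
That gives 1 positive, 1 negative, 1 zero pivots.
Hence Q is indefinite.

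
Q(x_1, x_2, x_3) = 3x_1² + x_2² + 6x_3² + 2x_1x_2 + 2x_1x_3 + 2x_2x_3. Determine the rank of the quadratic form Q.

The symmetric matrix is A = [[3, 1, 1], [1, 1, 1], [1, 1, 6]].
An LDLᵀ factorisation of A has diagonal entries 3, 2/3, 5.
That gives 3 positive pivots.
The rank is the number of nonzero pivots: 3.

3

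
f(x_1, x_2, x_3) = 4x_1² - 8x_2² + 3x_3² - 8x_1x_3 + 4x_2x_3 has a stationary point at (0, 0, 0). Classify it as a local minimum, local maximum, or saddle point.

saddle point

The Hessian at the origin is H = [[8, 0, -8], [0, -16, 4], [-8, 4, 6]].
Congruent diagonalization of H (simultaneous row and column reduction) yields pivots 8, -16, -1.
That gives 1 positive, 2 negative pivots.
H is indefinite, so the origin is a saddle point.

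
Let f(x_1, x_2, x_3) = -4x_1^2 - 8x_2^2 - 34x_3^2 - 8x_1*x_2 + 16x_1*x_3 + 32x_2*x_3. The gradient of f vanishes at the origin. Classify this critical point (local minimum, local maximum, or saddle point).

local maximum

The Hessian at the origin is H = [[-8, -8, 16], [-8, -16, 32], [16, 32, -68]].
Symmetric row and column elimination reduces H to a congruent diagonal form with pivots -8, -8, -4.
That gives 3 negative pivots.
H is negative definite, so the origin is a strict local maximum.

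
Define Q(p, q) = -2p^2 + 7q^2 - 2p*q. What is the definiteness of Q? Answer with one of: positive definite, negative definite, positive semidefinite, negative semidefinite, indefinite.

The symmetric matrix of Q is [[-2, -1], [-1, 7]].
For the 2×2 matrix [[-2, -1], [-1, 7]]: det = -2·7 − (-1)² = -15, trace = 5.
det < 0 so the eigenvalues have opposite signs; the form is indefinite.

indefinite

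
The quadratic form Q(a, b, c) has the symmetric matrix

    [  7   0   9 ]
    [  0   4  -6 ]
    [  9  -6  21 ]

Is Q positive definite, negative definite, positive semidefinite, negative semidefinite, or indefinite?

positive definite

Leading principal minors: Δ_1 = 7, Δ_2 = 28, Δ_3 = 12.
All leading principal minors are positive, so by Sylvester's criterion Q is positive definite.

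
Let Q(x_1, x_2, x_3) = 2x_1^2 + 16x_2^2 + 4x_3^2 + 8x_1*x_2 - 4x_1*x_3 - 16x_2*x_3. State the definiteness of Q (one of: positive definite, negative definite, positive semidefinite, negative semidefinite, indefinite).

positive semidefinite

The symmetric matrix is A = [[2, 4, -2], [4, 16, -8], [-2, -8, 4]].
Congruent diagonalization of A (simultaneous row and column reduction) yields pivots 2, 8, 0.
Counting signs: 2 positive, 1 zero.
Hence Q is positive semidefinite.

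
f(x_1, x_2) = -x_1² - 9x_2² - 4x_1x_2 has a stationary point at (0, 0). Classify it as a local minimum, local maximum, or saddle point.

The Hessian at the origin is H = [[-2, -4], [-4, -18]].
det H = -2·-18 − (-4)² = 20 > 0 and H[1,1] = -2 < 0, so H is negative definite.
Therefore the origin is a local maximum.

local maximum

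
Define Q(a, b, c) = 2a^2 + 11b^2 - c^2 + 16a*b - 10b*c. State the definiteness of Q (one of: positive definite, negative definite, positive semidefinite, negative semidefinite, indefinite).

indefinite

The symmetric matrix is A = [[2, 8, 0], [8, 11, -5], [0, -5, -1]].
Row-reducing A symmetrically gives the diagonal entries 2, -21, 4/21.
Counting signs: 2 positive, 1 negative.
Hence Q is indefinite.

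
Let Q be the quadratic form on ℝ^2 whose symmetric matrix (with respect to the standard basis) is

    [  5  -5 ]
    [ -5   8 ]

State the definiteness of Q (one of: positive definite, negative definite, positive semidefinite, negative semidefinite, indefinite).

positive definite

Leading principal minors: Δ_1 = 5, Δ_2 = 15.
All leading principal minors are positive, so by Sylvester's criterion Q is positive definite.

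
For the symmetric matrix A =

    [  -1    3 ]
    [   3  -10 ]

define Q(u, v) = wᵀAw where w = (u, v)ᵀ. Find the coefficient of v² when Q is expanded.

-10

The coefficient of v² is the diagonal entry A[2,2] = -10.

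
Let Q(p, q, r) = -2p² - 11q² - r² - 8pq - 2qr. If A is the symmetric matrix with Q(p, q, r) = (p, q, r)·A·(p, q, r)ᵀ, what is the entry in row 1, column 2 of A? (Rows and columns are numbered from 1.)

The coefficient of p·q in Q is -8. For a symmetric A this equals A[1,2] + A[2,1] = 2·A[1,2].
So A[1,2] = -8/2 = -4.

-4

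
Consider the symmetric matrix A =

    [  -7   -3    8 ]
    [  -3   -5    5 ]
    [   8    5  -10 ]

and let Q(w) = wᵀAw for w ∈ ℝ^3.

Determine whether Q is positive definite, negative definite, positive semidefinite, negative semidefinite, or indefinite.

negative definite

Row-reducing A symmetrically gives the diagonal entries -7, -26/7, -5/26.
Counting signs: 3 negative.
Hence Q is negative definite.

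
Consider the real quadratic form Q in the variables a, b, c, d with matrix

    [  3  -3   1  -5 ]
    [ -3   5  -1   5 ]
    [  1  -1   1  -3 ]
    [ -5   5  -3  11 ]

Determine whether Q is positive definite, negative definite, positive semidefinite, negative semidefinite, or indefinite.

Symmetric row and column elimination reduces A to a congruent diagonal form with pivots 3, 2, 2/3, 0.
So there are 3 positive, 1 zero pivots.
Hence Q is positive semidefinite.

positive semidefinite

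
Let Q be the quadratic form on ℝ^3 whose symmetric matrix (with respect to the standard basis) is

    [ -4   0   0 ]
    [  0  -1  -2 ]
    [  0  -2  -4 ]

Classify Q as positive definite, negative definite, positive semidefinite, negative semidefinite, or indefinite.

Congruent diagonalization of A (simultaneous row and column reduction) yields pivots -4, -1, 0.
So there are 2 negative, 1 zero pivots.
Hence Q is negative semidefinite.

negative semidefinite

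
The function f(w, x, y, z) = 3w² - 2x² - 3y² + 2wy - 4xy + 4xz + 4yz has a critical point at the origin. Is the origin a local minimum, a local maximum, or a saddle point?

saddle point

The Hessian at the origin is H = [[6, 0, 2, 0], [0, -4, -4, 4], [2, -4, -6, 4], [0, 4, 4, 0]].
Applying the same elementary operations to the rows and columns of H produces a congruent diagonal matrix with entries 6, -4, -8/3, 4.
That gives 2 positive, 2 negative pivots.
H is indefinite, so the origin is a saddle point.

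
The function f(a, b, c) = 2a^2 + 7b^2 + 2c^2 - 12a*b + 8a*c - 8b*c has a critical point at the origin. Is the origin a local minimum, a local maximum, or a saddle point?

saddle point

The Hessian at the origin is H = [[4, -12, 8], [-12, 14, -8], [8, -8, 4]].
An LDLᵀ factorisation of H has diagonal entries 4, -22, -4/11.
Counting signs: 1 positive, 2 negative.
H is indefinite, so the origin is a saddle point.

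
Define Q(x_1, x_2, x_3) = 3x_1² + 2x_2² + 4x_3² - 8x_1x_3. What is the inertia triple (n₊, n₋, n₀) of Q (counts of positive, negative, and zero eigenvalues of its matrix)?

The associated matrix is A = [[3, 0, -4], [0, 2, 0], [-4, 0, 4]].
Congruent diagonalization of A (simultaneous row and column reduction) yields pivots 3, 2, -4/3.
So there are 2 positive, 1 negative pivots.

(2, 1, 0)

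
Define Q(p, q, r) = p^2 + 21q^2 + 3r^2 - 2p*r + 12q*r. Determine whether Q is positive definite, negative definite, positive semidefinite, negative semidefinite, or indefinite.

The symmetric matrix of Q is A = [[1, 0, -1], [0, 21, 6], [-1, 6, 3]].
Leading principal minors: Δ_1 = 1, Δ_2 = 21, Δ_3 = 6.
All leading principal minors are positive, so by Sylvester's criterion Q is positive definite.

positive definite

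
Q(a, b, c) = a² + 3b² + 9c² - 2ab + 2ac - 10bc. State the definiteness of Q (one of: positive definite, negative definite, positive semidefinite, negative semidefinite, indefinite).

positive semidefinite

Write A = [[1, -1, 1], [-1, 3, -5], [1, -5, 9]].
Applying the same elementary operations to the rows and columns of A produces a congruent diagonal matrix with entries 1, 2, 0.
That gives 2 positive, 1 zero pivots.
Hence Q is positive semidefinite.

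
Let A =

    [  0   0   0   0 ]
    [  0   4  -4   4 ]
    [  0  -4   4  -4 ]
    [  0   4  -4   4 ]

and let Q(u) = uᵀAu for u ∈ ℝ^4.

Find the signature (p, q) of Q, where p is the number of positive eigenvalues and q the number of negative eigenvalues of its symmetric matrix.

(1, 0)

Row-reducing A symmetrically gives the diagonal entries 0, 4, 0, 0.
That gives 1 positive, 3 zero pivots.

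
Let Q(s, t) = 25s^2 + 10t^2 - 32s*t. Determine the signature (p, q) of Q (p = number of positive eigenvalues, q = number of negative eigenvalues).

Write A = [[25, -16], [-16, 10]].
An LDLᵀ factorisation of A has diagonal entries 25, -6/25.
So there are 1 positive, 1 negative pivots.

(1, 1)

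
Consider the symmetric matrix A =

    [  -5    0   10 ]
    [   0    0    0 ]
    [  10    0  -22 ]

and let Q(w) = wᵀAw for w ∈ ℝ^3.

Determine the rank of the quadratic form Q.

Symmetric row and column elimination reduces A to a congruent diagonal form with pivots -5, 0, -2.
That gives 2 negative, 1 zero pivots.
The rank is the number of nonzero pivots: 2.

2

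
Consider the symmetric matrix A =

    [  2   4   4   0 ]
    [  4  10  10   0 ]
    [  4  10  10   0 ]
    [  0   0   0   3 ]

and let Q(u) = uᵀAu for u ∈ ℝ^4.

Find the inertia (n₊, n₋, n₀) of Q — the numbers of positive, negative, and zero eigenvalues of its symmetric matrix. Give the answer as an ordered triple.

Symmetric row and column elimination reduces A to a congruent diagonal form with pivots 2, 2, 0, 3.
Counting signs: 3 positive, 1 zero.

(3, 0, 1)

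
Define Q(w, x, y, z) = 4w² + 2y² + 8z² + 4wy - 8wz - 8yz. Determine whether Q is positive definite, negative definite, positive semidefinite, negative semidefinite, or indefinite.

positive semidefinite

Write A = [[4, 0, 2, -4], [0, 0, 0, 0], [2, 0, 2, -4], [-4, 0, -4, 8]].
Congruent diagonalization of A (simultaneous row and column reduction) yields pivots 4, 0, 1, 0.
That gives 2 positive, 2 zero pivots.
Hence Q is positive semidefinite.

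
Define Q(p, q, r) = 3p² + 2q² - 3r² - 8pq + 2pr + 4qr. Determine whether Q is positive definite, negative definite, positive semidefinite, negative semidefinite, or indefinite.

Write A = [[3, -4, 1], [-4, 2, 2], [1, 2, -3]].
Applying the same elementary operations to the rows and columns of A produces a congruent diagonal matrix with entries 3, -10/3, 0.
So there are 1 positive, 1 negative, 1 zero pivots.
Hence Q is indefinite.

indefinite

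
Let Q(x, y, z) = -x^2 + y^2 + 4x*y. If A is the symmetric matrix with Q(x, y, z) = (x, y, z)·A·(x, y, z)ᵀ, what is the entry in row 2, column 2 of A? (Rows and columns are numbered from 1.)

1

The coefficient of y^2 in Q is 1, and that is exactly A[2,2].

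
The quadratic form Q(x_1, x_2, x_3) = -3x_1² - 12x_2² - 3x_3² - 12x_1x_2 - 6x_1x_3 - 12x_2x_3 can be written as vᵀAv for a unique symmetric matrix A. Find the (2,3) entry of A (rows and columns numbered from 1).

-6

The coefficient of x_2·x_3 in Q is -12. For a symmetric A this equals A[2,3] + A[3,2] = 2·A[2,3].
So A[2,3] = -12/2 = -6.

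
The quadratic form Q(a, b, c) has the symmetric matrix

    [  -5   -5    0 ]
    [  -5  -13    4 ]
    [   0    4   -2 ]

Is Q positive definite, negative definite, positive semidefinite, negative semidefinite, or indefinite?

Row-reducing A symmetrically gives the diagonal entries -5, -8, 0.
So there are 2 negative, 1 zero pivots.
Hence Q is negative semidefinite.

negative semidefinite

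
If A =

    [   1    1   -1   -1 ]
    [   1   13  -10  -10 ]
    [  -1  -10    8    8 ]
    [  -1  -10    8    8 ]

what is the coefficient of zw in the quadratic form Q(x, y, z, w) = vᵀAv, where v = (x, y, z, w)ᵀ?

The coefficient of zw is A[3,4] + A[4,3] = 2·8 = 16.

16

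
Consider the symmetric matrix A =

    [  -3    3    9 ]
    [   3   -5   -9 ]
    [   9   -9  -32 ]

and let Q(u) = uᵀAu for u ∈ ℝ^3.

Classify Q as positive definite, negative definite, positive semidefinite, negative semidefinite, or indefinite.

negative definite

Leading principal minors: Δ_1 = -3, Δ_2 = 6, Δ_3 = -30.
The signs alternate starting with Δ_1 < 0, so by Sylvester's criterion Q is negative definite.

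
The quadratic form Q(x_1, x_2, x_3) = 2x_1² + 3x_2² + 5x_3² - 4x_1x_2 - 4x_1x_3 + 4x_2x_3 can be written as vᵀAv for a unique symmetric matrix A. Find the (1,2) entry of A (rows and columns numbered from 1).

-2

The coefficient of x_1·x_2 in Q is -4. For a symmetric A this equals A[1,2] + A[2,1] = 2·A[1,2].
So A[1,2] = -4/2 = -2.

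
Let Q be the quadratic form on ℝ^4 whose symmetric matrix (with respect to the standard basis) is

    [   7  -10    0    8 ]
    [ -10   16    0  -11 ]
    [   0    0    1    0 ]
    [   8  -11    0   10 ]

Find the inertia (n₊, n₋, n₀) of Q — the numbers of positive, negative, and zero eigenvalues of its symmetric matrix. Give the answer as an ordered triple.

Row-reducing A symmetrically gives the diagonal entries 7, 12/7, 1, 3/4.
So there are 4 positive pivots.

(4, 0, 0)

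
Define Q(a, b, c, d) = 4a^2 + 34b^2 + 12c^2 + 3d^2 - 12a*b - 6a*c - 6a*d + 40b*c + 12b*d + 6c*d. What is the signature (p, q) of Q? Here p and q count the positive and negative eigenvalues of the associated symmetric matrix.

(4, 0)

The symmetric matrix is A = [[4, -6, -3, -3], [-6, 34, 20, 6], [-3, 20, 12, 3], [-3, 6, 3, 3]].
An LDLᵀ factorisation of A has diagonal entries 4, 25, 7/50, 3/7.
Counting signs: 4 positive.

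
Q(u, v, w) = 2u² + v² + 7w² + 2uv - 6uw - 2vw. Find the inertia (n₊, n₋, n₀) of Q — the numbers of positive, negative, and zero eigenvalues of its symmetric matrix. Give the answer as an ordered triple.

The associated matrix is A = [[2, 1, -3], [1, 1, -1], [-3, -1, 7]].
Applying the same elementary operations to the rows and columns of A produces a congruent diagonal matrix with entries 2, 1/2, 2.
Counting signs: 3 positive.

(3, 0, 0)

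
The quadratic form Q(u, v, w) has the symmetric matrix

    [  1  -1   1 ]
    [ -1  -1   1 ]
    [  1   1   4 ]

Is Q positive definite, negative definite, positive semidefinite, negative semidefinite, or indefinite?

Congruent diagonalization of A (simultaneous row and column reduction) yields pivots 1, -2, 5.
That gives 2 positive, 1 negative pivots.
Hence Q is indefinite.

indefinite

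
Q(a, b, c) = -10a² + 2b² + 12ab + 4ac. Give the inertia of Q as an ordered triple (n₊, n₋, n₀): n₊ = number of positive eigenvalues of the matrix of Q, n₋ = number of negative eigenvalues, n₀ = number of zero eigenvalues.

(2, 1, 0)

The associated matrix is A = [[-10, 6, 2], [6, 2, 0], [2, 0, 0]].
Applying the same elementary operations to the rows and columns of A produces a congruent diagonal matrix with entries -10, 28/5, 1/7.
That gives 2 positive, 1 negative pivots.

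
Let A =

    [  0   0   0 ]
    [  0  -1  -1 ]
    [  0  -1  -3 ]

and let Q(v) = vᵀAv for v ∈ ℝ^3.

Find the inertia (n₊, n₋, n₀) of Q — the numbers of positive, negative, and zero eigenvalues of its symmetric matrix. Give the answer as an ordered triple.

(0, 2, 1)

Row-reducing A symmetrically gives the diagonal entries 0, -1, -2.
Counting signs: 2 negative, 1 zero.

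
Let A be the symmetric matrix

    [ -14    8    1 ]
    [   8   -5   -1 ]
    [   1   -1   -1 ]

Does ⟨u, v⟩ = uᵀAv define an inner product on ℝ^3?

Symmetric row and column elimination reduces A to a congruent diagonal form with pivots -14, -3/7, -1/2.
That gives 3 negative pivots.
Hence Q is negative definite.
⟨·,·⟩ is an inner product exactly when A is positive definite.

no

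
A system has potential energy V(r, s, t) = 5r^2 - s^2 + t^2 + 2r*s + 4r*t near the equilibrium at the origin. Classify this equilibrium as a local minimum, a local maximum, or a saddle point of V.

The Hessian at the origin is H = [[10, 2, 4], [2, -2, 0], [4, 0, 2]].
Symmetric row and column elimination reduces H to a congruent diagonal form with pivots 10, -12/5, 2/3.
That gives 2 positive, 1 negative pivots.
H is indefinite, so the origin is a saddle point.

saddle point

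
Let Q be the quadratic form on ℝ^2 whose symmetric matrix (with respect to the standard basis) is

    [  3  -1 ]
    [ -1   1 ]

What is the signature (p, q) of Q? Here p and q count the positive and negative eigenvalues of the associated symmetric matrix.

(2, 0)

Row-reducing A symmetrically gives the diagonal entries 3, 2/3.
That gives 2 positive pivots.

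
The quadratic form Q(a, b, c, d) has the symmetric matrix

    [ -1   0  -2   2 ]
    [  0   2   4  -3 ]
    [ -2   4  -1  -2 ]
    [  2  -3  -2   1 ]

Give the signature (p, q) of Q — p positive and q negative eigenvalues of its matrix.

Applying the same elementary operations to the rows and columns of A produces a congruent diagonal matrix with entries -1, 2, -5, 1/2.
That gives 2 positive, 2 negative pivots.

(2, 2)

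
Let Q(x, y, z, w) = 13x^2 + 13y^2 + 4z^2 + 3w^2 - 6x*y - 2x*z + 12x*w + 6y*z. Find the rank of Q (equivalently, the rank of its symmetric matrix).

4

The symmetric matrix is A = [[13, -3, -1, 6], [-3, 13, 3, 0], [-1, 3, 4, 0], [6, 0, 0, 3]].
Congruent diagonalization of A (simultaneous row and column reduction) yields pivots 13, 160/13, 33/10, 3/44.
That gives 4 positive pivots.
The rank is the number of nonzero pivots: 4.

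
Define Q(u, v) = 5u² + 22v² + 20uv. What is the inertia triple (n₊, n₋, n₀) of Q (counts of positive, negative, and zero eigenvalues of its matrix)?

(2, 0, 0)

Write A = [[5, 10], [10, 22]].
Applying the same elementary operations to the rows and columns of A produces a congruent diagonal matrix with entries 5, 2.
So there are 2 positive pivots.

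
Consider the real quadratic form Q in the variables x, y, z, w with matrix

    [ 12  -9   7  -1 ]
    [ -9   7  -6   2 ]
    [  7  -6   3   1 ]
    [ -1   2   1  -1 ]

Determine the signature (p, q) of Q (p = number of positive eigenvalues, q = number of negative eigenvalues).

(3, 1)

Congruent diagonalization of A (simultaneous row and column reduction) yields pivots 12, 1/4, -10/3, 6/5.
That gives 3 positive, 1 negative pivots.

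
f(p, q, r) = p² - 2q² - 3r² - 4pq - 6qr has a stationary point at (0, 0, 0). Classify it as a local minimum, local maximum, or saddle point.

The Hessian at the origin is H = [[2, -4, 0], [-4, -4, -6], [0, -6, -6]].
Row-reducing H symmetrically gives the diagonal entries 2, -12, -3.
So there are 1 positive, 2 negative pivots.
H is indefinite, so the origin is a saddle point.

saddle point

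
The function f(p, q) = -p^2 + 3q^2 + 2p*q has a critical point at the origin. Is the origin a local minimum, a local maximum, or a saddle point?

The Hessian at the origin is H = [[-2, 2], [2, 6]].
det H = -2·6 − (2)² = -16 < 0, so H is indefinite.
Therefore the origin is a saddle point.

saddle point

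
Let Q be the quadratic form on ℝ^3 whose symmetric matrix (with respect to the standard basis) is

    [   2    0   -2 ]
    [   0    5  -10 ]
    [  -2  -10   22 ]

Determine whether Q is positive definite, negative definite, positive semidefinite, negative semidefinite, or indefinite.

positive semidefinite

Symmetric row and column elimination reduces A to a congruent diagonal form with pivots 2, 5, 0.
Counting signs: 2 positive, 1 zero.
Hence Q is positive semidefinite.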